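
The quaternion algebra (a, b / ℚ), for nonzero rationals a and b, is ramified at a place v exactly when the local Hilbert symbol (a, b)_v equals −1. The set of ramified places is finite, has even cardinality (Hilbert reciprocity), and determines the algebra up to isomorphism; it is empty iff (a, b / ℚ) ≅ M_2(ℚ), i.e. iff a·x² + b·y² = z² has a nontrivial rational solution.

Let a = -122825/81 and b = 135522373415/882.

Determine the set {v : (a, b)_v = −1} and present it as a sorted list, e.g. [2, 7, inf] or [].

[2, 5]

Mod squares: a ≡ -17, b ≡ 78430. Check v ∈ {∞, 2, 3, 5, 7, 11, 13, 17, 23, 31}.
v=31: a=31^0·(≡8), b=31^1·(≡4) mod 31; (8|31)=+1, (4|31)=+1; (−1)^{0·1·15}·(+1)^1·(+1)^0 = +1.
v=5: a=5^2·(≡2), b=5^1·(≡4) mod 5; (2|5)=-1, (4|5)=+1; (−1)^{2·1·2}·(-1)^1·(+1)^2 = -1.
v=11: a=11^0·(≡3), b=11^3·(≡8) mod 11; (3|11)=+1, (8|11)=-1; (−1)^{0·3·5}·(+1)^3·(-1)^0 = +1.
v=13: a=13^0·(≡4), b=13^4·(≡12) mod 13; (4|13)=+1, (12|13)=+1; (−1)^{0·4·6}·(+1)^4·(+1)^0 = +1.
v=23: a=23^0·(≡13), b=23^1·(≡6) mod 23; (13|23)=+1, (6|23)=+1; (−1)^{0·1·11}·(+1)^1·(+1)^0 = +1.
v=3: a=3^-4·(≡1), b=3^-2·(≡1) mod 3; (1|3)=+1, (1|3)=+1; (−1)^{-4·-2·1}·(+1)^-2·(+1)^-4 = +1.
v=7: a=7^0·(≡1), b=7^-2·(≡4) mod 7; (1|7)=+1, (4|7)=+1; (−1)^{0·-2·3}·(+1)^-2·(+1)^0 = +1.
v=∞: -17 < 0 and 78430 > 0  ⇒  (a,b)_∞ = +1.
v=2: v_2(a)=0, v_2(b)=-1; units ≡ 7, 7 (mod 8); ε·ε+αω+βω = 1·1+0·0+-1·0 ≡ 1  ⇒  (a,b)_2 = -1.
v=17: a=17^3·(≡2), b=17^0·(≡4) mod 17; (2|17)=+1, (4|17)=+1; (−1)^{3·0·8}·(+1)^0·(+1)^3 = +1.
(-17, 78430 / ℚ) ramifies at {2, 5}: a division algebra.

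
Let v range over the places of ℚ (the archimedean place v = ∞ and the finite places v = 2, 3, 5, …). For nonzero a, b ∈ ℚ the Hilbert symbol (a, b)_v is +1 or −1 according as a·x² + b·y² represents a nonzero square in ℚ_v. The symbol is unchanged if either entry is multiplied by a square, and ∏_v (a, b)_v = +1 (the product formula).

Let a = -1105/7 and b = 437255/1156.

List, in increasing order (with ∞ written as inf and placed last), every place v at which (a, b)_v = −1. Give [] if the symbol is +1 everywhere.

[5, 7]

Mod squares: a ≡ -7735, b ≡ 455. Check v ∈ {∞, 2, 5, 7, 13, 17, 31}.
v=7: a=7^-1·(≡1), b=7^1·(≡4) mod 7; (1|7)=+1, (4|7)=+1; (−1)^{-1·1·3}·(+1)^1·(+1)^-1 = -1.
v=2: v_2(a)=0, v_2(b)=-2; units ≡ 1, 7 (mod 8); ε·ε+αω+βω = 0·1+0·0+-2·0 ≡ 0  ⇒  (a,b)_2 = +1.
v=∞: -7735 < 0 and 455 > 0  ⇒  (a,b)_∞ = +1.
v=5: a=5^1·(≡2), b=5^1·(≡1) mod 5; (2|5)=-1, (1|5)=+1; (−1)^{1·1·2}·(-1)^1·(+1)^1 = -1.
v=17: a=17^1·(≡15), b=17^-2·(≡8) mod 17; (15|17)=+1, (8|17)=+1; (−1)^{1·-2·8}·(+1)^-2·(+1)^1 = +1.
v=13: a=13^1·(≡12), b=13^1·(≡9) mod 13; (12|13)=+1, (9|13)=+1; (−1)^{1·1·6}·(+1)^1·(+1)^1 = +1.
v=31: a=31^0·(≡6), b=31^2·(≡23) mod 31; (6|31)=-1, (23|31)=-1; (−1)^{0·2·15}·(-1)^2·(-1)^0 = +1.
Ram(-7735, 455) = {5, 7}; no ℚ_5-point on the conic.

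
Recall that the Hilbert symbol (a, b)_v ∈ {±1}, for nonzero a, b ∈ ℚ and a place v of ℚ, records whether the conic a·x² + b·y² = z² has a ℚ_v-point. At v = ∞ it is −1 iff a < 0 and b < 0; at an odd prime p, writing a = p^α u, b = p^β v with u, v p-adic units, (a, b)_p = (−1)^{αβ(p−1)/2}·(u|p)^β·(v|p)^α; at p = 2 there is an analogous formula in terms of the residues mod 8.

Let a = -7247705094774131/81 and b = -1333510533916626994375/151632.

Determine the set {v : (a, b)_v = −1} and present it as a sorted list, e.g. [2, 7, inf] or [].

(a, b) ≡ (-13499291, -20466667) mod (ℚ^×)²; places V = {2, 3, 5, 13, 17, 19, 29, 31, 41, 43, 47, ∞}.
(a,b)_3: α=-4, u≡1; β=-6, v≡2 (mod 3); (1|3)=+1, (2|3)=-1; sign (−1)^0·+1^-6·-1^-4 = +1.
(a,b)_41: α=1, u≡18; β=1, v≡27 (mod 41); (18|41)=+1, (27|41)=-1; sign (−1)^0·+1^1·-1^1 = -1.
(a,b)_∞: sgn(-13499291)=−, sgn(-20466667)=−, so -1.
(a,b)_13: α=1, u≡2; β=-1, v≡7 (mod 13); (2|13)=-1, (7|13)=-1; sign (−1)^0·-1^-1·-1^1 = +1.
(a,b)_31: α=1, u≡24; β=2, v≡27 (mod 31); (24|31)=-1, (27|31)=-1; sign (−1)^0·-1^2·-1^1 = -1.
(a,b)_43: α=1, u≡17; β=1, v≡21 (mod 43); (17|43)=+1, (21|43)=+1; sign (−1)^1·+1^1·+1^1 = -1.
(a,b)_2: α=0, β=-4; u≡5, v≡5 (mod 8); ε(u)ε(v)=0·0, αω(v)=0·1, βω(u)=-4·1; sum ≡ 0  ⇒  +1.
(a,b)_17: α=2, u≡2; β=2, v≡7 (mod 17); (2|17)=+1, (7|17)=-1; sign (−1)^0·+1^2·-1^2 = +1.
(a,b)_29: α=2, u≡5; β=0, v≡9 (mod 29); (5|29)=+1, (9|29)=+1; sign (−1)^0·+1^0·+1^2 = +1.
(a,b)_47: α=2, u≡9; β=5, v≡33 (mod 47); (9|47)=+1, (33|47)=-1; sign (−1)^0·+1^5·-1^2 = +1.
(a,b)_19: α=1, u≡16; β=1, v≡12 (mod 19); (16|19)=+1, (12|19)=-1; sign (−1)^1·+1^1·-1^1 = +1.
(a,b)_5: α=0, u≡4; β=4, v≡2 (mod 5); (4|5)=+1, (2|5)=-1; sign (−1)^0·+1^4·-1^0 = +1.
(-13499291, -20466667 / ℚ) ramifies at {31, 41, 43, ∞}: a division algebra.

[31, 41, 43, inf]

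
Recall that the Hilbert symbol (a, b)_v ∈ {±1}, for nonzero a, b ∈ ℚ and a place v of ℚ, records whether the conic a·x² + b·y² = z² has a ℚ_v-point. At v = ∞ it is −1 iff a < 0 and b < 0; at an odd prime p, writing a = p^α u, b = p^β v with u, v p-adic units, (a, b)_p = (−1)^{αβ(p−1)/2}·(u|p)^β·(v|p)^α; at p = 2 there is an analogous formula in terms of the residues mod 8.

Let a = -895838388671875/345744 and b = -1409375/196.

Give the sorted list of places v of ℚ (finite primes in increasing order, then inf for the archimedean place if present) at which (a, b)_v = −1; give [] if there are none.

(a, b) ≡ (-451, -2255) mod (ℚ^×)²; places V = {2, 3, 5, 7, 11, 41, ∞}.
(a,b)_41: α=3, u≡7; β=1, v≡11 (mod 41); (7|41)=-1, (11|41)=-1; sign (−1)^0·-1^1·-1^3 = +1.
(a,b)_∞: sgn(-451)=−, sgn(-2255)=−, so -1.
(a,b)_11: α=3, u≡9; β=1, v≡4 (mod 11); (9|11)=+1, (4|11)=+1; sign (−1)^1·+1^1·+1^3 = -1.
(a,b)_5: α=10, u≡1; β=5, v≡4 (mod 5); (1|5)=+1, (4|5)=+1; sign (−1)^0·+1^5·+1^10 = +1.
(a,b)_2: α=-4, β=-2; u≡5, v≡1 (mod 8); ε(u)ε(v)=0·0, αω(v)=-4·0, βω(u)=-2·1; sum ≡ 0  ⇒  +1.
(a,b)_7: α=-4, u≡4; β=-2, v≡3 (mod 7); (4|7)=+1, (3|7)=-1; sign (−1)^0·+1^-2·-1^-4 = +1.
(a,b)_3: α=-2, u≡2; β=0, v≡1 (mod 3); (2|3)=-1, (1|3)=+1; sign (−1)^0·-1^0·+1^-2 = +1.
|Ram(-451, -2255)| = 2, even; anisotropic at {11, ∞}.

[11, inf]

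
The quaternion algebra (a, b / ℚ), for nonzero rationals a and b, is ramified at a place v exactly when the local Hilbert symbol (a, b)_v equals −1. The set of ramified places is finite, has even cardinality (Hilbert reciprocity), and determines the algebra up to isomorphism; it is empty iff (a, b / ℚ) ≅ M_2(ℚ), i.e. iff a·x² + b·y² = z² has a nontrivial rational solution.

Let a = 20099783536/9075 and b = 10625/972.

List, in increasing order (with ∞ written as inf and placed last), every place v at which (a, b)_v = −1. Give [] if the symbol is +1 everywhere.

Mod squares: a ≡ 266133, b ≡ 51. Check v ∈ {∞, 2, 3, 5, 7, 11, 17, 19, 23, 29}.
v=5: a=5^-2·(≡2), b=5^4·(≡1) mod 5; (2|5)=-1, (1|5)=+1; (−1)^{-2·4·2}·(-1)^4·(+1)^-2 = +1.
v=23: a=23^1·(≡9), b=23^0·(≡19) mod 23; (9|23)=+1, (19|23)=-1; (−1)^{1·0·11}·(+1)^0·(-1)^1 = -1.
v=3: a=3^-1·(≡1), b=3^-5·(≡2) mod 3; (1|3)=+1, (2|3)=-1; (−1)^{-1·-5·1}·(+1)^-5·(-1)^-1 = +1.
v=∞: 266133 > 0 and 51 > 0  ⇒  (a,b)_∞ = +1.
v=7: a=7^3·(≡4), b=7^0·(≡1) mod 7; (4|7)=+1, (1|7)=+1; (−1)^{3·0·3}·(+1)^0·(+1)^3 = +1.
v=2: v_2(a)=4, v_2(b)=-2; units ≡ 5, 3 (mod 8); ε·ε+αω+βω = 0·1+4·1+-2·1 ≡ 0  ⇒  (a,b)_2 = +1.
v=11: a=11^-2·(≡7), b=11^0·(≡8) mod 11; (7|11)=-1, (8|11)=-1; (−1)^{-2·0·5}·(-1)^0·(-1)^-2 = +1.
v=29: a=29^1·(≡7), b=29^0·(≡22) mod 29; (7|29)=+1, (22|29)=+1; (−1)^{1·0·14}·(+1)^0·(+1)^1 = +1.
v=17: a=17^2·(≡8), b=17^1·(≡10) mod 17; (8|17)=+1, (10|17)=-1; (−1)^{2·1·8}·(+1)^1·(-1)^2 = +1.
v=19: a=19^1·(≡17), b=19^0·(≡14) mod 19; (17|19)=+1, (14|19)=-1; (−1)^{1·0·9}·(+1)^0·(-1)^1 = -1.
Ram(266133, 51) = {19, 23}; no ℚ_19-point on the conic.

[19, 23]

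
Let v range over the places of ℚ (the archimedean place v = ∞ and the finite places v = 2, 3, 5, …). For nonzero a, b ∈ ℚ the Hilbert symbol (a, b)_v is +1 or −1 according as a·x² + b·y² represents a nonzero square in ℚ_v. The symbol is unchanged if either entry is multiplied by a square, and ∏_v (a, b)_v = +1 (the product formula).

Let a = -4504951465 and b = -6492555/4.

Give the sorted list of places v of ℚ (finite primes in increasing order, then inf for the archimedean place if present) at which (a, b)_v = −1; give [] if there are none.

Mod squares: a ≡ -91937785, b ≡ -80155. Check v ∈ {∞, 2, 3, 5, 7, 17, 23, 31, 37, 41}.
v=5: a=5^1·(≡2), b=5^1·(≡1) mod 5; (2|5)=-1, (1|5)=+1; (−1)^{1·1·2}·(-1)^1·(+1)^1 = -1.
v=23: a=23^1·(≡16), b=23^1·(≡10) mod 23; (16|23)=+1, (10|23)=-1; (−1)^{1·1·11}·(+1)^1·(-1)^1 = +1.
v=41: a=41^1·(≡19), b=41^1·(≡7) mod 41; (19|41)=-1, (7|41)=-1; (−1)^{1·1·20}·(-1)^1·(-1)^1 = +1.
v=31: a=31^1·(≡10), b=31^0·(≡29) mod 31; (10|31)=+1, (29|31)=-1; (−1)^{1·0·15}·(+1)^0·(-1)^1 = -1.
v=2: v_2(a)=0, v_2(b)=-2; units ≡ 7, 5 (mod 8); ε·ε+αω+βω = 1·0+0·1+-2·0 ≡ 0  ⇒  (a,b)_2 = +1.
v=17: a=17^1·(≡11), b=17^1·(≡6) mod 17; (11|17)=-1, (6|17)=-1; (−1)^{1·1·8}·(-1)^1·(-1)^1 = +1.
v=∞: -91937785 < 0 and -80155 < 0  ⇒  (a,b)_∞ = -1.
v=7: a=7^2·(≡5), b=7^0·(≡2) mod 7; (5|7)=-1, (2|7)=+1; (−1)^{2·0·3}·(-1)^0·(+1)^2 = +1.
v=3: a=3^0·(≡2), b=3^4·(≡2) mod 3; (2|3)=-1, (2|3)=-1; (−1)^{0·4·1}·(-1)^4·(-1)^0 = +1.
v=37: a=37^1·(≡11), b=37^0·(≡5) mod 37; (11|37)=+1, (5|37)=-1; (−1)^{1·0·18}·(+1)^0·(-1)^1 = -1.
|Ram(-91937785, -80155)| = 4, even; anisotropic at {5, 31, 37, ∞}.

[5, 31, 37, inf]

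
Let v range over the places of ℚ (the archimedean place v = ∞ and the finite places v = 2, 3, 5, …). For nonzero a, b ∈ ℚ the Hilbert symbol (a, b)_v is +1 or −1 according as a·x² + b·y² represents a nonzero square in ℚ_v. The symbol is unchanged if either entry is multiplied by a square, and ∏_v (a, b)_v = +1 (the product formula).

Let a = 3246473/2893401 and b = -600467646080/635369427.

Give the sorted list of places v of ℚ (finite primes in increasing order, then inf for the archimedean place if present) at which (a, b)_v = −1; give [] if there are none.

[3, 5]

Mod squares: a ≡ 17, b ≡ -510. Check v ∈ {∞, 2, 3, 5, 7, 11, 17, 19, 23}.
v=∞: 17 > 0 and -510 < 0  ⇒  (a,b)_∞ = +1.
v=19: a=19^2·(≡5), b=19^2·(≡10) mod 19; (5|19)=+1, (10|19)=-1; (−1)^{2·2·9}·(+1)^2·(-1)^2 = +1.
v=5: a=5^0·(≡3), b=5^1·(≡2) mod 5; (3|5)=-1, (2|5)=-1; (−1)^{0·1·2}·(-1)^1·(-1)^0 = -1.
v=3: a=3^-10·(≡2), b=3^-7·(≡1) mod 3; (2|3)=-1, (1|3)=+1; (−1)^{-10·-7·1}·(-1)^-7·(+1)^-10 = -1.
v=11: a=11^0·(≡2), b=11^-2·(≡10) mod 11; (2|11)=-1, (10|11)=-1; (−1)^{0·-2·5}·(-1)^-2·(-1)^0 = +1.
v=17: a=17^1·(≡8), b=17^3·(≡16) mod 17; (8|17)=+1, (16|17)=+1; (−1)^{1·3·8}·(+1)^3·(+1)^1 = +1.
v=7: a=7^-2·(≡5), b=7^-4·(≡1) mod 7; (5|7)=-1, (1|7)=+1; (−1)^{-2·-4·3}·(-1)^-4·(+1)^-2 = +1.
v=2: v_2(a)=0, v_2(b)=7; units ≡ 1, 1 (mod 8); ε·ε+αω+βω = 0·0+0·0+7·0 ≡ 0  ⇒  (a,b)_2 = +1.
v=23: a=23^2·(≡19), b=23^2·(≡10) mod 23; (19|23)=-1, (10|23)=-1; (−1)^{2·2·11}·(-1)^2·(-1)^2 = +1.
Ram(17, -510) = {3, 5}; no ℚ_3-point on the conic.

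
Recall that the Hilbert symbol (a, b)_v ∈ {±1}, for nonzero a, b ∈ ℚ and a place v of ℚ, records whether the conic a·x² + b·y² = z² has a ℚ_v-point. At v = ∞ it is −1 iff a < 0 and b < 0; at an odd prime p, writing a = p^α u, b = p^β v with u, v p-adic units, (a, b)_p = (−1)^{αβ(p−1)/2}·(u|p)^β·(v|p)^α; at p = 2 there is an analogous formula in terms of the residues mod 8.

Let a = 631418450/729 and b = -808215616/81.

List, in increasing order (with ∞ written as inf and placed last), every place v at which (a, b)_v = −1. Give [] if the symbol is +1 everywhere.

Mod squares: a ≡ 25256738, b ≡ -12628369. Check v ∈ {∞, 2, 3, 5, 13, 19, 29, 41, 43}.
v=13: a=13^1·(≡11), b=13^1·(≡9) mod 13; (11|13)=-1, (9|13)=+1; (−1)^{1·1·6}·(-1)^1·(+1)^1 = -1.
v=43: a=43^1·(≡3), b=43^1·(≡5) mod 43; (3|43)=-1, (5|43)=-1; (−1)^{1·1·21}·(-1)^1·(-1)^1 = -1.
v=3: a=3^-6·(≡2), b=3^-4·(≡2) mod 3; (2|3)=-1, (2|3)=-1; (−1)^{-6·-4·1}·(-1)^-4·(-1)^-6 = +1.
v=41: a=41^1·(≡24), b=41^1·(≡22) mod 41; (24|41)=-1, (22|41)=-1; (−1)^{1·1·20}·(-1)^1·(-1)^1 = +1.
v=∞: 25256738 > 0 and -12628369 < 0  ⇒  (a,b)_∞ = +1.
v=19: a=19^1·(≡7), b=19^1·(≡6) mod 19; (7|19)=+1, (6|19)=+1; (−1)^{1·1·9}·(+1)^1·(+1)^1 = -1.
v=29: a=29^1·(≡6), b=29^1·(≡26) mod 29; (6|29)=+1, (26|29)=-1; (−1)^{1·1·14}·(+1)^1·(-1)^1 = -1.
v=2: v_2(a)=1, v_2(b)=6; units ≡ 1, 7 (mod 8); ε·ε+αω+βω = 0·1+1·0+6·0 ≡ 0  ⇒  (a,b)_2 = +1.
v=5: a=5^2·(≡2), b=5^0·(≡4) mod 5; (2|5)=-1, (4|5)=+1; (−1)^{2·0·2}·(-1)^0·(+1)^2 = +1.
(25256738, -12628369 / ℚ) ramifies at {13, 19, 29, 43}: a division algebra.

[13, 19, 29, 43]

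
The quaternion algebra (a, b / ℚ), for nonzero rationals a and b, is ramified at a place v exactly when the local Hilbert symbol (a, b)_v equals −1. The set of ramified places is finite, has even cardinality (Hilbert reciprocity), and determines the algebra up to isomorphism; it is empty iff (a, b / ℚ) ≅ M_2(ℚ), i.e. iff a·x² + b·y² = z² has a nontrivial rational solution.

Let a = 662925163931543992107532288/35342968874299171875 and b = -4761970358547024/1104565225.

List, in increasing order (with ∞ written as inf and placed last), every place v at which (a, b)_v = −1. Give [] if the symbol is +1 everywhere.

[2, 37]

Mod squares: a ≡ 65379, b ≡ -29. Check v ∈ {∞, 2, 3, 5, 7, 11, 17, 19, 23, 29, 31, 37}.
v=37: a=37^3·(≡12), b=37^2·(≡6) mod 37; (12|37)=+1, (6|37)=-1; (−1)^{3·2·18}·(+1)^2·(-1)^3 = -1.
v=19: a=19^3·(≡3), b=19^2·(≡5) mod 19; (3|19)=-1, (5|19)=+1; (−1)^{3·2·9}·(-1)^2·(+1)^3 = +1.
v=2: v_2(a)=18, v_2(b)=4; units ≡ 3, 3 (mod 8); ε·ε+αω+βω = 1·1+18·1+4·1 ≡ 1  ⇒  (a,b)_2 = -1.
v=31: a=31^3·(≡4), b=31^2·(≡5) mod 31; (4|31)=+1, (5|31)=+1; (−1)^{3·2·15}·(+1)^2·(+1)^3 = +1.
v=∞: 65379 > 0 and -29 < 0  ⇒  (a,b)_∞ = +1.
v=17: a=17^-6·(≡3), b=17^-4·(≡10) mod 17; (3|17)=-1, (10|17)=-1; (−1)^{-6·-4·8}·(-1)^-4·(-1)^-6 = +1.
v=23: a=23^-2·(≡2), b=23^-2·(≡5) mod 23; (2|23)=+1, (5|23)=-1; (−1)^{-2·-2·11}·(+1)^-2·(-1)^-2 = +1.
v=29: a=29^2·(≡22), b=29^1·(≡13) mod 29; (22|29)=+1, (13|29)=+1; (−1)^{2·1·14}·(+1)^1·(+1)^2 = +1.
v=7: a=7^4·(≡5), b=7^4·(≡5) mod 7; (5|7)=-1, (5|7)=-1; (−1)^{4·4·3}·(-1)^4·(-1)^4 = +1.
v=11: a=11^2·(≡7), b=11^0·(≡3) mod 11; (7|11)=-1, (3|11)=+1; (−1)^{2·0·5}·(-1)^0·(+1)^2 = +1.
v=5: a=5^-6·(≡4), b=5^-2·(≡4) mod 5; (4|5)=+1, (4|5)=+1; (−1)^{-6·-2·2}·(+1)^-2·(+1)^-6 = +1.
v=3: a=3^-11·(≡1), b=3^2·(≡1) mod 3; (1|3)=+1, (1|3)=+1; (−1)^{-11·2·1}·(+1)^2·(+1)^-11 = +1.
(65379, -29 / ℚ) ramifies at {2, 37}: a division algebra.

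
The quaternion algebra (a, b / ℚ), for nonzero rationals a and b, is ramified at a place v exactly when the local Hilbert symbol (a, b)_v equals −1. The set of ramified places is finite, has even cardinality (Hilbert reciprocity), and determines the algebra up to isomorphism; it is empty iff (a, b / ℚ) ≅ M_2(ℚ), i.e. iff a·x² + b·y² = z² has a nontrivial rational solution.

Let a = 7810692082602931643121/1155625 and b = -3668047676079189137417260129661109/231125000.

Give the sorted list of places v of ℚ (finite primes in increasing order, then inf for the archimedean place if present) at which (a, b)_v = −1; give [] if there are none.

[7, 11, 13, 23]

(a, b) ≡ (3289, -71162) mod (ℚ^×)²; places V = {2, 3, 5, 7, 11, 13, 17, 23, 29, 31, 43, 47, ∞}.
(a,b)_47: α=0, u≡40; β=2, v≡43 (mod 47); (40|47)=-1, (43|47)=-1; sign (−1)^0·-1^2·-1^0 = +1.
(a,b)_31: α=2, u≡6; β=4, v≡5 (mod 31); (6|31)=-1, (5|31)=+1; sign (−1)^0·-1^4·+1^2 = +1.
(a,b)_23: α=3, u≡22; β=3, v≡5 (mod 23); (22|23)=-1, (5|23)=-1; sign (−1)^1·-1^3·-1^3 = -1.
(a,b)_5: α=-4, u≡4; β=-6, v≡3 (mod 5); (4|5)=+1, (3|5)=-1; sign (−1)^0·+1^-6·-1^-4 = +1.
(a,b)_13: α=5, u≡7; β=7, v≡3 (mod 13); (7|13)=-1, (3|13)=+1; sign (−1)^0·-1^7·+1^5 = -1.
(a,b)_11: α=1, u≡10; β=2, v≡10 (mod 11); (10|11)=-1, (10|11)=-1; sign (−1)^0·-1^2·-1^1 = -1.
(a,b)_∞: sgn(3289)=+, sgn(-71162)=−, so +1.
(a,b)_2: α=0, β=-3; u≡1, v≡3 (mod 8); ε(u)ε(v)=0·1, αω(v)=0·1, βω(u)=-3·0; sum ≡ 0  ⇒  +1.
(a,b)_7: α=4, u≡5; β=5, v≡6 (mod 7); (5|7)=-1, (6|7)=-1; sign (−1)^0·-1^5·-1^4 = -1.
(a,b)_29: α=2, u≡26; β=2, v≡23 (mod 29); (26|29)=-1, (23|29)=+1; sign (−1)^0·-1^2·+1^2 = +1.
(a,b)_43: α=-2, u≡4; β=-2, v≡7 (mod 43); (4|43)=+1, (7|43)=-1; sign (−1)^0·+1^-2·-1^-2 = +1.
(a,b)_3: α=4, u≡1; β=4, v≡1 (mod 3); (1|3)=+1, (1|3)=+1; sign (−1)^0·+1^4·+1^4 = +1.
(a,b)_17: α=0, u≡4; β=1, v≡13 (mod 17); (4|17)=+1, (13|17)=+1; sign (−1)^0·+1^1·+1^0 = +1.
(3289, -71162 / ℚ) ramifies at {7, 11, 13, 23}: a division algebra.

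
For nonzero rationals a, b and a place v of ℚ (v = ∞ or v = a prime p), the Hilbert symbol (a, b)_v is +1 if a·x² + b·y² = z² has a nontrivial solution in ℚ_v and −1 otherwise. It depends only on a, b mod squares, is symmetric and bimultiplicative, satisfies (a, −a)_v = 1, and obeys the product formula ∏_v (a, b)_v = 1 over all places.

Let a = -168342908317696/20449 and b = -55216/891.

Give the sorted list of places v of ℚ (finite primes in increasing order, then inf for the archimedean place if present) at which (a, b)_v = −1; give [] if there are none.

[7, 17, 29, inf]

Mod squares: a ≡ -3451, b ≡ -37961. Check v ∈ {∞, 2, 3, 7, 11, 13, 17, 29}.
v=2: v_2(a)=12, v_2(b)=4; units ≡ 5, 7 (mod 8); ε·ε+αω+βω = 0·1+12·0+4·1 ≡ 0  ⇒  (a,b)_2 = +1.
v=7: a=7^3·(≡4), b=7^1·(≡4) mod 7; (4|7)=+1, (4|7)=+1; (−1)^{3·1·3}·(+1)^1·(+1)^3 = -1.
v=11: a=11^-2·(≡5), b=11^-1·(≡1) mod 11; (5|11)=+1, (1|11)=+1; (−1)^{-2·-1·5}·(+1)^-1·(+1)^-2 = +1.
v=3: a=3^0·(≡2), b=3^-4·(≡1) mod 3; (2|3)=-1, (1|3)=+1; (−1)^{0·-4·1}·(-1)^-4·(+1)^0 = +1.
v=17: a=17^3·(≡9), b=17^1·(≡12) mod 17; (9|17)=+1, (12|17)=-1; (−1)^{3·1·8}·(+1)^1·(-1)^3 = -1.
v=29: a=29^3·(≡18), b=29^1·(≡6) mod 29; (18|29)=-1, (6|29)=+1; (−1)^{3·1·14}·(-1)^1·(+1)^3 = -1.
v=∞: -3451 < 0 and -37961 < 0  ⇒  (a,b)_∞ = -1.
v=13: a=13^-2·(≡11), b=13^0·(≡3) mod 13; (11|13)=-1, (3|13)=+1; (−1)^{-2·0·6}·(-1)^0·(+1)^-2 = +1.
Ram(-3451, -37961) = {7, 17, 29, ∞}; no ℚ_7-point on the conic.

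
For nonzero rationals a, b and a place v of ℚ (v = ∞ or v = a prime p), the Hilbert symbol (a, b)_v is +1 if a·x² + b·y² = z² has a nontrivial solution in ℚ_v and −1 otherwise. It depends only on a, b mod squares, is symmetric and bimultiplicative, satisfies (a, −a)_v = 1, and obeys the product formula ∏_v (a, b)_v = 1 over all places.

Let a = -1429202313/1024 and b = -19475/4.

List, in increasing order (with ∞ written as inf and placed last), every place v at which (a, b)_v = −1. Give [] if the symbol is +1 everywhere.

(a, b) ≡ (-217833, -779) mod (ℚ^×)²; places V = {2, 3, 5, 7, 11, 19, 23, 41, ∞}.
(a,b)_19: α=0, u≡13; β=1, v≡5 (mod 19); (13|19)=-1, (5|19)=+1; sign (−1)^0·-1^1·+1^0 = -1.
(a,b)_2: α=-10, β=-2; u≡7, v≡5 (mod 8); ε(u)ε(v)=1·0, αω(v)=-10·1, βω(u)=-2·0; sum ≡ 0  ⇒  +1.
(a,b)_3: α=9, u≡1; β=0, v≡1 (mod 3); (1|3)=+1, (1|3)=+1; sign (−1)^0·+1^0·+1^9 = +1.
(a,b)_11: α=1, u≡7; β=0, v≡7 (mod 11); (7|11)=-1, (7|11)=-1; sign (−1)^0·-1^0·-1^1 = -1.
(a,b)_41: α=1, u≡24; β=1, v≡35 (mod 41); (24|41)=-1, (35|41)=-1; sign (−1)^0·-1^1·-1^1 = +1.
(a,b)_∞: sgn(-217833)=−, sgn(-779)=−, so -1.
(a,b)_5: α=0, u≡3; β=2, v≡4 (mod 5); (3|5)=-1, (4|5)=+1; sign (−1)^0·-1^2·+1^0 = +1.
(a,b)_7: α=1, u≡3; β=0, v≡5 (mod 7); (3|7)=-1, (5|7)=-1; sign (−1)^0·-1^0·-1^1 = -1.
(a,b)_23: α=1, u≡14; β=0, v≡13 (mod 23); (14|23)=-1, (13|23)=+1; sign (−1)^0·-1^0·+1^1 = +1.
Ram(-217833, -779) = {7, 11, 19, ∞}; no ℚ_7-point on the conic.

[7, 11, 19, inf]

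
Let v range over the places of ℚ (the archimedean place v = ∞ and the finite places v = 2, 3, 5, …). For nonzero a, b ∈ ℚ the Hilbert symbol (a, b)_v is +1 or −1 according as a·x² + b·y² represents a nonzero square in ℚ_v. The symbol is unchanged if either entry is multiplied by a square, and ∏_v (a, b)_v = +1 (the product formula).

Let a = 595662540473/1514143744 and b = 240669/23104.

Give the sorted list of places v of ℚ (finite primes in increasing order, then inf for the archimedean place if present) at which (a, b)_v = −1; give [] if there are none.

Mod squares: a ≡ 17, b ≡ 221. Check v ∈ {∞, 2, 3, 7, 11, 13, 17, 19}.
v=17: a=17^3·(≡8), b=17^1·(≡13) mod 17; (8|17)=+1, (13|17)=+1; (−1)^{3·1·8}·(+1)^1·(+1)^3 = +1.
v=2: v_2(a)=-22, v_2(b)=-6; units ≡ 1, 5 (mod 8); ε·ε+αω+βω = 0·0+-22·1+-6·0 ≡ 0  ⇒  (a,b)_2 = +1.
v=3: a=3^0·(≡2), b=3^2·(≡2) mod 3; (2|3)=-1, (2|3)=-1; (−1)^{0·2·1}·(-1)^2·(-1)^0 = +1.
v=13: a=13^2·(≡1), b=13^1·(≡9) mod 13; (1|13)=+1, (9|13)=+1; (−1)^{2·1·6}·(+1)^1·(+1)^2 = +1.
v=∞: 17 > 0 and 221 > 0  ⇒  (a,b)_∞ = +1.
v=19: a=19^-2·(≡7), b=19^-2·(≡13) mod 19; (7|19)=+1, (13|19)=-1; (−1)^{-2·-2·9}·(+1)^-2·(-1)^-2 = +1.
v=11: a=11^4·(≡10), b=11^2·(≡5) mod 11; (10|11)=-1, (5|11)=+1; (−1)^{4·2·5}·(-1)^2·(+1)^4 = +1.
v=7: a=7^2·(≡3), b=7^0·(≡4) mod 7; (3|7)=-1, (4|7)=+1; (−1)^{2·0·3}·(-1)^0·(+1)^2 = +1.
Ram(a, b) = ∅: the form 17·x² + 221·y² − z² is isotropic over every ℚ_v, so by Hasse–Minkowski it is isotropic over ℚ.

[]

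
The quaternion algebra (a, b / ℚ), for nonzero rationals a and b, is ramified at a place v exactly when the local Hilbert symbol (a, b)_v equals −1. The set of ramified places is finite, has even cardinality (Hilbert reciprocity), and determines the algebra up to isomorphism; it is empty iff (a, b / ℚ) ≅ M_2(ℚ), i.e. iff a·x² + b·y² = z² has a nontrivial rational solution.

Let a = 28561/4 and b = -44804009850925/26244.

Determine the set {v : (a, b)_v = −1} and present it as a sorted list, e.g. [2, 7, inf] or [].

[]

(a, b) ≡ (1, -13) mod (ℚ^×)²; places V = {2, 3, 5, 13, ∞}.
(a,b)_2: α=-2, β=-2; u≡1, v≡3 (mod 8); ε(u)ε(v)=0·1, αω(v)=-2·1, βω(u)=-2·0; sum ≡ 0  ⇒  +1.
(a,b)_5: α=0, u≡4; β=2, v≡2 (mod 5); (4|5)=+1, (2|5)=-1; sign (−1)^0·+1^2·-1^0 = +1.
(a,b)_13: α=4, u≡10; β=11, v≡4 (mod 13); (10|13)=+1, (4|13)=+1; sign (−1)^0·+1^11·+1^4 = +1.
(a,b)_3: α=0, u≡1; β=-8, v≡2 (mod 3); (1|3)=+1, (2|3)=-1; sign (−1)^0·+1^-8·-1^0 = +1.
(a,b)_∞: sgn(1)=+, sgn(-13)=−, so +1.
Ram(a, b) = ∅: the form 1·x² + -13·y² − z² is isotropic over every ℚ_v, so by Hasse–Minkowski it is isotropic over ℚ.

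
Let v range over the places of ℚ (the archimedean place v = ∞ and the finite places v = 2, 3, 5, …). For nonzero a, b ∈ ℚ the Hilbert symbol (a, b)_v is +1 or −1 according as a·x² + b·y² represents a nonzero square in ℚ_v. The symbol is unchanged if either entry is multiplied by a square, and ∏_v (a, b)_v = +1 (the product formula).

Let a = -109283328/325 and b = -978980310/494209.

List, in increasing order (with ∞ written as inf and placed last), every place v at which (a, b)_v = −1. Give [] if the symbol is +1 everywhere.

(a, b) ≡ (-26, -2310) mod (ℚ^×)²; places V = {2, 3, 5, 7, 11, 13, 19, 31, 37, ∞}.
(a,b)_5: α=-2, u≡4; β=1, v≡2 (mod 5); (4|5)=+1, (2|5)=-1; sign (−1)^0·+1^1·-1^-2 = +1.
(a,b)_13: α=-1, u≡11; β=0, v≡4 (mod 13); (11|13)=-1, (4|13)=+1; sign (−1)^0·-1^0·+1^-1 = +1.
(a,b)_7: α=2, u≡4; β=3, v≡5 (mod 7); (4|7)=+1, (5|7)=-1; sign (−1)^0·+1^3·-1^2 = +1.
(a,b)_2: α=11, β=1; u≡3, v≡5 (mod 8); ε(u)ε(v)=1·0, αω(v)=11·1, βω(u)=1·1; sum ≡ 0  ⇒  +1.
(a,b)_37: α=0, u≡16; β=-2, v≡30 (mod 37); (16|37)=+1, (30|37)=+1; sign (−1)^0·+1^-2·+1^0 = +1.
(a,b)_31: α=0, u≡9; β=2, v≡15 (mod 31); (9|31)=+1, (15|31)=-1; sign (−1)^0·+1^2·-1^0 = +1.
(a,b)_3: α=2, u≡1; β=3, v≡1 (mod 3); (1|3)=+1, (1|3)=+1; sign (−1)^0·+1^3·+1^2 = +1.
(a,b)_11: α=2, u≡7; β=1, v≡7 (mod 11); (7|11)=-1, (7|11)=-1; sign (−1)^0·-1^1·-1^2 = -1.
(a,b)_∞: sgn(-26)=−, sgn(-2310)=−, so -1.
(a,b)_19: α=0, u≡18; β=-2, v≡10 (mod 19); (18|19)=-1, (10|19)=-1; sign (−1)^0·-1^-2·-1^0 = +1.
|Ram(-26, -2310)| = 2, even; anisotropic at {11, ∞}.

[11, inf]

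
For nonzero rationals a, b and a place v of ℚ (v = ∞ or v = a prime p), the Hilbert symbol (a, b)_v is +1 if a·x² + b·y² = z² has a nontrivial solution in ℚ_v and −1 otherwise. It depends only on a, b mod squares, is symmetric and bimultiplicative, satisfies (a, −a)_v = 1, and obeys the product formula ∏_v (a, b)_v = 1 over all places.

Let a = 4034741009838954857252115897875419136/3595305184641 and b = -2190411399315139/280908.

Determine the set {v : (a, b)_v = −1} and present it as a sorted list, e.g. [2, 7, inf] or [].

Mod squares: a ≡ 989, b ≡ -38805393. Check v ∈ {∞, 2, 3, 7, 11, 13, 17, 23, 29, 41, 43}.
v=23: a=23^3·(≡21), b=23^1·(≡10) mod 23; (21|23)=-1, (10|23)=-1; (−1)^{3·1·11}·(-1)^1·(-1)^3 = -1.
v=7: a=7^6·(≡1), b=7^2·(≡6) mod 7; (1|7)=+1, (6|7)=-1; (−1)^{6·2·3}·(+1)^2·(-1)^6 = +1.
v=2: v_2(a)=12, v_2(b)=-2; units ≡ 5, 7 (mod 8); ε·ε+αω+βω = 0·1+12·0+-2·1 ≡ 0  ⇒  (a,b)_2 = +1.
v=3: a=3^-16·(≡2), b=3^-5·(≡2) mod 3; (2|3)=-1, (2|3)=-1; (−1)^{-16·-5·1}·(-1)^-5·(-1)^-16 = -1.
v=29: a=29^2·(≡11), b=29^1·(≡25) mod 29; (11|29)=-1, (25|29)=+1; (−1)^{2·1·14}·(-1)^1·(+1)^2 = -1.
v=17: a=17^-4·(≡5), b=17^-2·(≡7) mod 17; (5|17)=-1, (7|17)=-1; (−1)^{-4·-2·8}·(-1)^-2·(-1)^-4 = +1.
v=∞: 989 > 0 and -38805393 < 0  ⇒  (a,b)_∞ = +1.
v=41: a=41^2·(≡36), b=41^1·(≡12) mod 41; (36|41)=+1, (12|41)=-1; (−1)^{2·1·20}·(+1)^1·(-1)^2 = +1.
v=13: a=13^4·(≡1), b=13^4·(≡3) mod 13; (1|13)=+1, (3|13)=+1; (−1)^{4·4·6}·(+1)^4·(+1)^4 = +1.
v=43: a=43^3·(≡21), b=43^1·(≡2) mod 43; (21|43)=+1, (2|43)=-1; (−1)^{3·1·21}·(+1)^1·(-1)^3 = +1.
v=11: a=11^8·(≡6), b=11^3·(≡3) mod 11; (6|11)=-1, (3|11)=+1; (−1)^{8·3·5}·(-1)^3·(+1)^8 = -1.
(989, -38805393 / ℚ) ramifies at {3, 11, 23, 29}: a division algebra.

[3, 11, 23, 29]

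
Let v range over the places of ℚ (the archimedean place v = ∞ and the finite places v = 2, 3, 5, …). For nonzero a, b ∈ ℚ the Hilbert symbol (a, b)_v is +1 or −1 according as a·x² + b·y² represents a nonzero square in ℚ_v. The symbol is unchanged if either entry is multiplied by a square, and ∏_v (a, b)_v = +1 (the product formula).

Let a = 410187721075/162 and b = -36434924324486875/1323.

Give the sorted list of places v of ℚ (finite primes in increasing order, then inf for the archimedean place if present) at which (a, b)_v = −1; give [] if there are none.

Mod squares: a ≡ 374, b ≡ -57. Check v ∈ {∞, 2, 3, 5, 7, 11, 17, 19, 29}.
v=29: a=29^2·(≡21), b=29^2·(≡1) mod 29; (21|29)=-1, (1|29)=+1; (−1)^{2·2·14}·(-1)^2·(+1)^2 = +1.
v=17: a=17^3·(≡5), b=17^4·(≡5) mod 17; (5|17)=-1, (5|17)=-1; (−1)^{3·4·8}·(-1)^4·(-1)^3 = -1.
v=5: a=5^2·(≡4), b=5^4·(≡2) mod 5; (4|5)=+1, (2|5)=-1; (−1)^{2·4·2}·(+1)^4·(-1)^2 = +1.
v=11: a=11^1·(≡4), b=11^2·(≡4) mod 11; (4|11)=+1, (4|11)=+1; (−1)^{1·2·5}·(+1)^2·(+1)^1 = +1.
v=2: v_2(a)=-1, v_2(b)=0; units ≡ 3, 7 (mod 8); ε·ε+αω+βω = 1·1+-1·0+0·1 ≡ 1  ⇒  (a,b)_2 = -1.
v=∞: 374 > 0 and -57 < 0  ⇒  (a,b)_∞ = +1.
v=19: a=19^2·(≡2), b=19^3·(≡11) mod 19; (2|19)=-1, (11|19)=+1; (−1)^{2·3·9}·(-1)^3·(+1)^2 = -1.
v=7: a=7^0·(≡6), b=7^-2·(≡5) mod 7; (6|7)=-1, (5|7)=-1; (−1)^{0·-2·3}·(-1)^-2·(-1)^0 = +1.
v=3: a=3^-4·(≡2), b=3^-3·(≡2) mod 3; (2|3)=-1, (2|3)=-1; (−1)^{-4·-3·1}·(-1)^-3·(-1)^-4 = -1.
|Ram(374, -57)| = 4, even; anisotropic at {2, 3, 17, 19}.

[2, 3, 17, 19]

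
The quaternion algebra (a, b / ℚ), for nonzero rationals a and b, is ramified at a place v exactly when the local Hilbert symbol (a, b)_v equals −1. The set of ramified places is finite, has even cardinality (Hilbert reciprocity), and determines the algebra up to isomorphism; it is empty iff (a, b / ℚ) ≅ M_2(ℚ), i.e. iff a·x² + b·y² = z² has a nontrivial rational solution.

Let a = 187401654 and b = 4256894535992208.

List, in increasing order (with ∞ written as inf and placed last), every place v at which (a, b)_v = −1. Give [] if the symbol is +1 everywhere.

(a, b) ≡ (172086, 33) mod (ℚ^×)²; places V = {2, 3, 11, 23, 29, 43, ∞}.
(a,b)_11: α=2, u≡7; β=3, v≡3 (mod 11); (7|11)=-1, (3|11)=+1; sign (−1)^0·-1^3·+1^2 = -1.
(a,b)_43: α=1, u≡42; β=2, v≡34 (mod 43); (42|43)=-1, (34|43)=-1; sign (−1)^0·-1^2·-1^1 = -1.
(a,b)_29: α=1, u≡27; β=2, v≡4 (mod 29); (27|29)=-1, (4|29)=+1; sign (−1)^0·-1^2·+1^1 = +1.
(a,b)_2: α=1, β=4; u≡3, v≡1 (mod 8); ε(u)ε(v)=1·0, αω(v)=1·0, βω(u)=4·1; sum ≡ 0  ⇒  +1.
(a,b)_23: α=1, u≡10; β=2, v≡17 (mod 23); (10|23)=-1, (17|23)=-1; sign (−1)^0·-1^2·-1^1 = -1.
(a,b)_∞: sgn(172086)=+, sgn(33)=+, so +1.
(a,b)_3: α=3, u≡2; β=5, v≡2 (mod 3); (2|3)=-1, (2|3)=-1; sign (−1)^1·-1^5·-1^3 = -1.
|Ram(172086, 33)| = 4, even; anisotropic at {3, 11, 23, 43}.

[3, 11, 23, 43]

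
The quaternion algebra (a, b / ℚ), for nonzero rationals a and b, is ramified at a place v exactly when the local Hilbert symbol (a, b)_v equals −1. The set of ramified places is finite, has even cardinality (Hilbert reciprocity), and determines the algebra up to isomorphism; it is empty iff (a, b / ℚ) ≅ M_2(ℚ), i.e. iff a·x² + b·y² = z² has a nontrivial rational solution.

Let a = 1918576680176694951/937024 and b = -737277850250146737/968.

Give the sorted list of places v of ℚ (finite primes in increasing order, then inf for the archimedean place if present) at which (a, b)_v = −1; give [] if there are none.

Mod squares: a ≡ 391, b ≡ -10734514. Check v ∈ {∞, 2, 3, 7, 11, 17, 23, 37, 53}.
v=3: a=3^12·(≡1), b=3^6·(≡2) mod 3; (1|3)=+1, (2|3)=-1; (−1)^{12·6·1}·(+1)^6·(-1)^12 = +1.
v=23: a=23^1·(≡14), b=23^1·(≡10) mod 23; (14|23)=-1, (10|23)=-1; (−1)^{1·1·11}·(-1)^1·(-1)^1 = -1.
v=53: a=53^2·(≡51), b=53^3·(≡9) mod 53; (51|53)=-1, (9|53)=+1; (−1)^{2·3·26}·(-1)^3·(+1)^2 = -1.
v=2: v_2(a)=-6, v_2(b)=-3; units ≡ 7, 7 (mod 8); ε·ε+αω+βω = 1·1+-6·0+-3·0 ≡ 1  ⇒  (a,b)_2 = -1.
v=11: a=11^-4·(≡8), b=11^-2·(≡5) mod 11; (8|11)=-1, (5|11)=+1; (−1)^{-4·-2·5}·(-1)^-2·(+1)^-4 = +1.
v=37: a=37^2·(≡33), b=37^3·(≡20) mod 37; (33|37)=+1, (20|37)=-1; (−1)^{2·3·18}·(+1)^3·(-1)^2 = +1.
v=∞: 391 > 0 and -10734514 < 0  ⇒  (a,b)_∞ = +1.
v=17: a=17^1·(≡5), b=17^1·(≡10) mod 17; (5|17)=-1, (10|17)=-1; (−1)^{1·1·8}·(-1)^1·(-1)^1 = +1.
v=7: a=7^4·(≡5), b=7^3·(≡4) mod 7; (5|7)=-1, (4|7)=+1; (−1)^{4·3·3}·(-1)^3·(+1)^4 = -1.
|Ram(391, -10734514)| = 4, even; anisotropic at {2, 7, 23, 53}.

[2, 7, 23, 53]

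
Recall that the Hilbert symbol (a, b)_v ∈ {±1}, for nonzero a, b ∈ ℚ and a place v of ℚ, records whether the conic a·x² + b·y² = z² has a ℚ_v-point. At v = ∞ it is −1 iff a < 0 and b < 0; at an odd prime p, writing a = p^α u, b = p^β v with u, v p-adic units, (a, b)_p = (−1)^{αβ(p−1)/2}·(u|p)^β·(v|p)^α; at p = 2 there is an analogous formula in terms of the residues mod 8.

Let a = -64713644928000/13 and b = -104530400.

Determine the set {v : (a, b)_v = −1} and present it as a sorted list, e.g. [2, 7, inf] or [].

Mod squares: a ≡ -85215, b ≡ -494. Check v ∈ {∞, 2, 3, 5, 13, 19, 23}.
v=3: a=3^7·(≡2), b=3^0·(≡1) mod 3; (2|3)=-1, (1|3)=+1; (−1)^{7·0·1}·(-1)^0·(+1)^7 = +1.
v=5: a=5^3·(≡2), b=5^2·(≡4) mod 5; (2|5)=-1, (4|5)=+1; (−1)^{3·2·2}·(-1)^2·(+1)^3 = +1.
v=19: a=19^1·(≡12), b=19^1·(≡2) mod 19; (12|19)=-1, (2|19)=-1; (−1)^{1·1·9}·(-1)^1·(-1)^1 = -1.
v=13: a=13^-1·(≡10), b=13^1·(≡12) mod 13; (10|13)=+1, (12|13)=+1; (−1)^{-1·1·6}·(+1)^1·(+1)^-1 = +1.
v=23: a=23^3·(≡19), b=23^2·(≡16) mod 23; (19|23)=-1, (16|23)=+1; (−1)^{3·2·11}·(-1)^2·(+1)^3 = +1.
v=2: v_2(a)=10, v_2(b)=5; units ≡ 1, 1 (mod 8); ε·ε+αω+βω = 0·0+10·0+5·0 ≡ 0  ⇒  (a,b)_2 = +1.
v=∞: -85215 < 0 and -494 < 0  ⇒  (a,b)_∞ = -1.
|Ram(-85215, -494)| = 2, even; anisotropic at {19, ∞}.

[19, inf]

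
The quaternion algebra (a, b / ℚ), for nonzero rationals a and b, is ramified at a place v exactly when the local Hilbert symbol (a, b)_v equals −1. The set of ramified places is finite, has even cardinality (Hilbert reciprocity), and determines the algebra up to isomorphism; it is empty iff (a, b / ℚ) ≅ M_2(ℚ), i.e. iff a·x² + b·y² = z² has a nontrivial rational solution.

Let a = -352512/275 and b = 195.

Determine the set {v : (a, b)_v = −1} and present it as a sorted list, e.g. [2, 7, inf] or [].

Mod squares: a ≡ -187, b ≡ 195. Check v ∈ {∞, 2, 3, 5, 11, 13, 17}.
v=∞: -187 < 0 and 195 > 0  ⇒  (a,b)_∞ = +1.
v=11: a=11^-1·(≡9), b=11^0·(≡8) mod 11; (9|11)=+1, (8|11)=-1; (−1)^{-1·0·5}·(+1)^0·(-1)^-1 = -1.
v=13: a=13^0·(≡11), b=13^1·(≡2) mod 13; (11|13)=-1, (2|13)=-1; (−1)^{0·1·6}·(-1)^1·(-1)^0 = -1.
v=3: a=3^4·(≡2), b=3^1·(≡2) mod 3; (2|3)=-1, (2|3)=-1; (−1)^{4·1·1}·(-1)^1·(-1)^4 = -1.
v=5: a=5^-2·(≡3), b=5^1·(≡4) mod 5; (3|5)=-1, (4|5)=+1; (−1)^{-2·1·2}·(-1)^1·(+1)^-2 = -1.
v=2: v_2(a)=8, v_2(b)=0; units ≡ 5, 3 (mod 8); ε·ε+αω+βω = 0·1+8·1+0·1 ≡ 0  ⇒  (a,b)_2 = +1.
v=17: a=17^1·(≡7), b=17^0·(≡8) mod 17; (7|17)=-1, (8|17)=+1; (−1)^{1·0·8}·(-1)^0·(+1)^1 = +1.
|Ram(-187, 195)| = 4, even; anisotropic at {3, 5, 11, 13}.

[3, 5, 11, 13]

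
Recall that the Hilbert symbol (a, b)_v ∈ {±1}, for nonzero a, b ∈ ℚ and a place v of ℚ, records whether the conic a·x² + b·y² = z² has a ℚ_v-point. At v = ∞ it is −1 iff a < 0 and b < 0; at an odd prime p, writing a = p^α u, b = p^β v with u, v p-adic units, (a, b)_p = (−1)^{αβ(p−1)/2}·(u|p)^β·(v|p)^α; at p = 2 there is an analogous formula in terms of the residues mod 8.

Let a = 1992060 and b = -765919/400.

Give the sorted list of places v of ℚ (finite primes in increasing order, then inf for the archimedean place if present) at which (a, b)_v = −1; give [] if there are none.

(a, b) ≡ (55335, -319) mod (ℚ^×)²; places V = {2, 3, 5, 7, 11, 17, 29, 31, ∞}.
(a,b)_29: α=0, u≡21; β=1, v≡18 (mod 29); (21|29)=-1, (18|29)=-1; sign (−1)^0·-1^1·-1^0 = -1.
(a,b)_2: α=2, β=-4; u≡7, v≡1 (mod 8); ε(u)ε(v)=1·0, αω(v)=2·0, βω(u)=-4·0; sum ≡ 0  ⇒  +1.
(a,b)_17: α=1, u≡16; β=0, v≡15 (mod 17); (16|17)=+1, (15|17)=+1; sign (−1)^0·+1^0·+1^1 = +1.
(a,b)_7: α=1, u≡2; β=4, v≡3 (mod 7); (2|7)=+1, (3|7)=-1; sign (−1)^0·+1^4·-1^1 = -1.
(a,b)_5: α=1, u≡2; β=-2, v≡1 (mod 5); (2|5)=-1, (1|5)=+1; sign (−1)^0·-1^-2·+1^1 = +1.
(a,b)_31: α=1, u≡28; β=0, v≡11 (mod 31); (28|31)=+1, (11|31)=-1; sign (−1)^0·+1^0·-1^1 = -1.
(a,b)_3: α=3, u≡1; β=0, v≡2 (mod 3); (1|3)=+1, (2|3)=-1; sign (−1)^0·+1^0·-1^3 = -1.
(a,b)_11: α=0, u≡4; β=1, v≡3 (mod 11); (4|11)=+1, (3|11)=+1; sign (−1)^0·+1^1·+1^0 = +1.
(a,b)_∞: sgn(55335)=+, sgn(-319)=−, so +1.
|Ram(55335, -319)| = 4, even; anisotropic at {3, 7, 29, 31}.

[3, 7, 29, 31]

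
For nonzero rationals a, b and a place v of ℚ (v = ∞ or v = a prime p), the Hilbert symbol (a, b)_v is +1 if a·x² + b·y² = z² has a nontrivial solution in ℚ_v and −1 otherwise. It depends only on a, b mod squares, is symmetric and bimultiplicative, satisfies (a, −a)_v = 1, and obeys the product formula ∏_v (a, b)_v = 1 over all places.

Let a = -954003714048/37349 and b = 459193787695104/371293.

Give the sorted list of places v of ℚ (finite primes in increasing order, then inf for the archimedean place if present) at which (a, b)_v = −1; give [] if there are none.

[3, 11, 17, 19]

(a, b) ≡ (-323323, 57057) mod (ℚ^×)²; places V = {2, 3, 7, 11, 13, 17, 19, ∞}.
(a,b)_2: α=12, β=14; u≡5, v≡1 (mod 8); ε(u)ε(v)=0·0, αω(v)=12·0, βω(u)=14·1; sum ≡ 0  ⇒  +1.
(a,b)_19: α=3, u≡5; β=5, v≡6 (mod 19); (5|19)=+1, (6|19)=+1; sign (−1)^1·+1^5·+1^3 = -1.
(a,b)_13: α=-3, u≡11; β=-5, v≡7 (mod 13); (11|13)=-1, (7|13)=-1; sign (−1)^0·-1^-5·-1^-3 = +1.
(a,b)_∞: sgn(-323323)=−, sgn(57057)=+, so +1.
(a,b)_7: α=3, u≡2; β=3, v≡3 (mod 7); (2|7)=+1, (3|7)=-1; sign (−1)^1·+1^3·-1^3 = +1.
(a,b)_17: α=-1, u≡16; β=0, v≡6 (mod 17); (16|17)=+1, (6|17)=-1; sign (−1)^0·+1^0·-1^-1 = -1.
(a,b)_11: α=1, u≡2; β=1, v≡8 (mod 11); (2|11)=-1, (8|11)=-1; sign (−1)^1·-1^1·-1^1 = -1.
(a,b)_3: α=2, u≡2; β=1, v≡2 (mod 3); (2|3)=-1, (2|3)=-1; sign (−1)^0·-1^1·-1^2 = -1.
(-323323, 57057 / ℚ) ramifies at {3, 11, 17, 19}: a division algebra.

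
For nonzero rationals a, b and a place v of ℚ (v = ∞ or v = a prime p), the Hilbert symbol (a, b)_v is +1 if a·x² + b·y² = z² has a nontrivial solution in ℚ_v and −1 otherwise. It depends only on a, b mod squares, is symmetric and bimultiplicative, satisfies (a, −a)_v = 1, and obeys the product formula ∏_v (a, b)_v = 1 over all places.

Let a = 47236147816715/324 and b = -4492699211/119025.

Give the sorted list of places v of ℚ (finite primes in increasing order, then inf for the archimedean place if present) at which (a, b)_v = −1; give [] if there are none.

(a, b) ≡ (2309949035, -542531) mod (ℚ^×)²; places V = {2, 3, 5, 7, 11, 13, 17, 19, 23, 29, 31, 37, 43, ∞}.
(a,b)_29: α=1, u≡17; β=0, v≡5 (mod 29); (17|29)=-1, (5|29)=+1; sign (−1)^0·-1^0·+1^1 = +1.
(a,b)_37: α=1, u≡3; β=1, v≡27 (mod 37); (3|37)=+1, (27|37)=+1; sign (−1)^0·+1^1·+1^1 = +1.
(a,b)_11: α=2, u≡5; β=1, v≡1 (mod 11); (5|11)=+1, (1|11)=+1; sign (−1)^0·+1^1·+1^2 = +1.
(a,b)_19: α=1, u≡18; β=0, v≡8 (mod 19); (18|19)=-1, (8|19)=-1; sign (−1)^0·-1^0·-1^1 = -1.
(a,b)_3: α=-4, u≡2; β=-2, v≡1 (mod 3); (2|3)=-1, (1|3)=+1; sign (−1)^0·-1^-2·+1^-4 = +1.
(a,b)_23: α=0, u≡17; β=-2, v≡6 (mod 23); (17|23)=-1, (6|23)=+1; sign (−1)^0·-1^-2·+1^0 = +1.
(a,b)_17: α=1, u≡9; β=0, v≡6 (mod 17); (9|17)=+1, (6|17)=-1; sign (−1)^0·+1^0·-1^1 = -1.
(a,b)_7: α=0, u≡2; β=2, v≡1 (mod 7); (2|7)=+1, (1|7)=+1; sign (−1)^0·+1^2·+1^0 = +1.
(a,b)_5: α=1, u≡2; β=-2, v≡4 (mod 5); (2|5)=-1, (4|5)=+1; sign (−1)^0·-1^-2·+1^1 = +1.
(a,b)_43: α=1, u≡14; β=1, v≡23 (mod 43); (14|43)=+1, (23|43)=+1; sign (−1)^1·+1^1·+1^1 = -1.
(a,b)_∞: sgn(2309949035)=+, sgn(-542531)=−, so +1.
(a,b)_13: α=2, u≡10; β=2, v≡11 (mod 13); (10|13)=+1, (11|13)=-1; sign (−1)^0·+1^2·-1^2 = +1.
(a,b)_31: α=1, u≡25; β=1, v≡19 (mod 31); (25|31)=+1, (19|31)=+1; sign (−1)^1·+1^1·+1^1 = -1.
(a,b)_2: α=-2, β=0; u≡3, v≡5 (mod 8); ε(u)ε(v)=1·0, αω(v)=-2·1, βω(u)=0·1; sum ≡ 0  ⇒  +1.
|Ram(2309949035, -542531)| = 4, even; anisotropic at {17, 19, 31, 43}.

[17, 19, 31, 43]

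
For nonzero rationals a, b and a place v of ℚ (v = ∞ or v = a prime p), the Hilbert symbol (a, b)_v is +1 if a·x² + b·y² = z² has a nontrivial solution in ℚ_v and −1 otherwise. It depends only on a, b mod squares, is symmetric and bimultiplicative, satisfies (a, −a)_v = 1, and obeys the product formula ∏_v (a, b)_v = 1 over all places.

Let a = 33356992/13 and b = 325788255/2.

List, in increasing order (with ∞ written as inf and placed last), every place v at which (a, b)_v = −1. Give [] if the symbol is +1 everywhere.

Mod squares: a ≡ 6775639, b ≡ 250510. Check v ∈ {∞, 2, 3, 5, 13, 17, 23, 31, 41, 43, 47}.
v=43: a=43^1·(≡25), b=43^0·(≡1) mod 43; (25|43)=+1, (1|43)=+1; (−1)^{1·0·21}·(+1)^0·(+1)^1 = +1.
v=17: a=17^1·(≡8), b=17^2·(≡4) mod 17; (8|17)=+1, (4|17)=+1; (−1)^{1·2·8}·(+1)^2·(+1)^1 = +1.
v=∞: 6775639 > 0 and 250510 > 0  ⇒  (a,b)_∞ = +1.
v=31: a=31^1·(≡16), b=31^0·(≡24) mod 31; (16|31)=+1, (24|31)=-1; (−1)^{1·0·15}·(+1)^0·(-1)^1 = -1.
v=23: a=23^1·(≡3), b=23^0·(≡20) mod 23; (3|23)=+1, (20|23)=-1; (−1)^{1·0·11}·(+1)^0·(-1)^1 = -1.
v=2: v_2(a)=6, v_2(b)=-1; units ≡ 7, 7 (mod 8); ε·ε+αω+βω = 1·1+6·0+-1·0 ≡ 1  ⇒  (a,b)_2 = -1.
v=5: a=5^0·(≡4), b=5^1·(≡3) mod 5; (4|5)=+1, (3|5)=-1; (−1)^{0·1·2}·(+1)^1·(-1)^0 = +1.
v=3: a=3^0·(≡1), b=3^2·(≡1) mod 3; (1|3)=+1, (1|3)=+1; (−1)^{0·2·1}·(+1)^2·(+1)^0 = +1.
v=41: a=41^0·(≡10), b=41^1·(≡25) mod 41; (10|41)=+1, (25|41)=+1; (−1)^{0·1·20}·(+1)^1·(+1)^0 = +1.
v=13: a=13^-1·(≡6), b=13^1·(≡1) mod 13; (6|13)=-1, (1|13)=+1; (−1)^{-1·1·6}·(-1)^1·(+1)^-1 = -1.
v=47: a=47^0·(≡37), b=47^1·(≡29) mod 47; (37|47)=+1, (29|47)=-1; (−1)^{0·1·23}·(+1)^1·(-1)^0 = +1.
|Ram(6775639, 250510)| = 4, even; anisotropic at {2, 13, 23, 31}.

[2, 13, 23, 31]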